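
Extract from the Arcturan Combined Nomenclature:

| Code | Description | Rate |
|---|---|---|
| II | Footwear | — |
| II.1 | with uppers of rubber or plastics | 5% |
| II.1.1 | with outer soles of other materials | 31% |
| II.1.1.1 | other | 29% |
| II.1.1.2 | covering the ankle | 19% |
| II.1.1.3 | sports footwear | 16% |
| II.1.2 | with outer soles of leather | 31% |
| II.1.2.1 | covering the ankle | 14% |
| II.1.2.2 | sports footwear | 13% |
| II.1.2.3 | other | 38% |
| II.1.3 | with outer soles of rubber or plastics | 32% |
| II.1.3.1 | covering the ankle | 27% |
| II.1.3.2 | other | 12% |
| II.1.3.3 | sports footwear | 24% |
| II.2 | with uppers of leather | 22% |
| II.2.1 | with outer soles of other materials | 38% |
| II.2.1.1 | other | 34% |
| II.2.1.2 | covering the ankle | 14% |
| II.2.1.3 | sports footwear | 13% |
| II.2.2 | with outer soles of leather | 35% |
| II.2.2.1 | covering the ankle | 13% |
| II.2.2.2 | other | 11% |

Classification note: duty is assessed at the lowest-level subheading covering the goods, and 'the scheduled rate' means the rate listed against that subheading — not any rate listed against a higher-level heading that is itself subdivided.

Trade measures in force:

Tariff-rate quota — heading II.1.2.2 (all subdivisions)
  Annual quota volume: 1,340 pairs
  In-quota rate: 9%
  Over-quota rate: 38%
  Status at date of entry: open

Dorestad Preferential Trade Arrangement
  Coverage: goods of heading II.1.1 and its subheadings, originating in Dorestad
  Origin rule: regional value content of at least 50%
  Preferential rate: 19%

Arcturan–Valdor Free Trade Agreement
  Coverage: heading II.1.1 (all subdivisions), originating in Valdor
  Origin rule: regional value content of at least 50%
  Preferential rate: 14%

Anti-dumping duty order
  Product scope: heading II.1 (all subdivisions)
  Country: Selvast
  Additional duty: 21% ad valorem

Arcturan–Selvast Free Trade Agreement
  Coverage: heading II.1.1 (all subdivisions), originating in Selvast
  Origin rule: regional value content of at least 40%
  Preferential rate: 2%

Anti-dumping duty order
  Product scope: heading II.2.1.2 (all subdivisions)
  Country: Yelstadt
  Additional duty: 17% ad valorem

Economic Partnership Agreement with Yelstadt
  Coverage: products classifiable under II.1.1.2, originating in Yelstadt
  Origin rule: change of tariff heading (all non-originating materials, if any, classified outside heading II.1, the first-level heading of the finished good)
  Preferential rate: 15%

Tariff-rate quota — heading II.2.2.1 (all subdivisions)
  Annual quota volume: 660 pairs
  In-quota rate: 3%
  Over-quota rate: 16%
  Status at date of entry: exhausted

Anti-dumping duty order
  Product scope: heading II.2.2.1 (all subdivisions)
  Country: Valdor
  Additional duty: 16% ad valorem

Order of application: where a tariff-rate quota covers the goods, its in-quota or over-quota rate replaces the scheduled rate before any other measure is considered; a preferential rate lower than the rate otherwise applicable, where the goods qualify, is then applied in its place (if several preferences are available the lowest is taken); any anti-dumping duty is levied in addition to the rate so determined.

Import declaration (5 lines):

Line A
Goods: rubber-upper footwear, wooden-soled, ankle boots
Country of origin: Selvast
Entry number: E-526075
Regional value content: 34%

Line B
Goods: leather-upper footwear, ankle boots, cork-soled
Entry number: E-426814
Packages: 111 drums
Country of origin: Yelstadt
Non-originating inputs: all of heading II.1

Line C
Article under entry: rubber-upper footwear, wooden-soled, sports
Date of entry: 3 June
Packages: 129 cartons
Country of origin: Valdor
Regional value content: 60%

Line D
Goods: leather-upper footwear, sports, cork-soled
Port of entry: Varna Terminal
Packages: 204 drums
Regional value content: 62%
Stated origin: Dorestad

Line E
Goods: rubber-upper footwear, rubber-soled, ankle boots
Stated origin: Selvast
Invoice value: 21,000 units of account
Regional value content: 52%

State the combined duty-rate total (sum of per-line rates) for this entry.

Line A: rubber-upper → II.1; wooden-soled → II.1.1; ankle boots → II.1.1.2. Scheduled 19%. Selvast agreement on II.1.1: RVC < 40%; anti-dumping (Selvast, II.1): +21%; total 19% + 21% = 40%. → 40%.
Line B: leather-upper → II.2; cork-soled → II.2.1; ankle boots → II.2.1.2. Scheduled 14%. Yelstadt agreement on II.1.1.2: II.2.1.2 not covered; anti-dumping (Yelstadt, II.2.1.2): +17%; total 14% + 17% = 31%. → 31%.
Line C: rubber-upper → II.1; wooden-soled → II.1.1; sports → II.1.1.3. Scheduled 16%. Valdor agreement on II.1.1: RVC ≥ 50% → 14% available; preferential 14%. → 14%.
Line D: leather-upper → II.2; cork-soled → II.2.1; sports → II.2.1.3. Scheduled 13%. Dorestad agreement on II.1.1: II.2.1.3 not covered. → 13%.
Line E: rubber-upper → II.1; rubber-soled → II.1.3; ankle boots → II.1.3.1. Scheduled 27%. Selvast agreement on II.1.1: II.1.3.1 not covered; anti-dumping (Selvast, II.1): +21%; total 27% + 21% = 48%. → 48%.
Sum: 40% + 31% + 14% + 13% + 48% = 146%.

146%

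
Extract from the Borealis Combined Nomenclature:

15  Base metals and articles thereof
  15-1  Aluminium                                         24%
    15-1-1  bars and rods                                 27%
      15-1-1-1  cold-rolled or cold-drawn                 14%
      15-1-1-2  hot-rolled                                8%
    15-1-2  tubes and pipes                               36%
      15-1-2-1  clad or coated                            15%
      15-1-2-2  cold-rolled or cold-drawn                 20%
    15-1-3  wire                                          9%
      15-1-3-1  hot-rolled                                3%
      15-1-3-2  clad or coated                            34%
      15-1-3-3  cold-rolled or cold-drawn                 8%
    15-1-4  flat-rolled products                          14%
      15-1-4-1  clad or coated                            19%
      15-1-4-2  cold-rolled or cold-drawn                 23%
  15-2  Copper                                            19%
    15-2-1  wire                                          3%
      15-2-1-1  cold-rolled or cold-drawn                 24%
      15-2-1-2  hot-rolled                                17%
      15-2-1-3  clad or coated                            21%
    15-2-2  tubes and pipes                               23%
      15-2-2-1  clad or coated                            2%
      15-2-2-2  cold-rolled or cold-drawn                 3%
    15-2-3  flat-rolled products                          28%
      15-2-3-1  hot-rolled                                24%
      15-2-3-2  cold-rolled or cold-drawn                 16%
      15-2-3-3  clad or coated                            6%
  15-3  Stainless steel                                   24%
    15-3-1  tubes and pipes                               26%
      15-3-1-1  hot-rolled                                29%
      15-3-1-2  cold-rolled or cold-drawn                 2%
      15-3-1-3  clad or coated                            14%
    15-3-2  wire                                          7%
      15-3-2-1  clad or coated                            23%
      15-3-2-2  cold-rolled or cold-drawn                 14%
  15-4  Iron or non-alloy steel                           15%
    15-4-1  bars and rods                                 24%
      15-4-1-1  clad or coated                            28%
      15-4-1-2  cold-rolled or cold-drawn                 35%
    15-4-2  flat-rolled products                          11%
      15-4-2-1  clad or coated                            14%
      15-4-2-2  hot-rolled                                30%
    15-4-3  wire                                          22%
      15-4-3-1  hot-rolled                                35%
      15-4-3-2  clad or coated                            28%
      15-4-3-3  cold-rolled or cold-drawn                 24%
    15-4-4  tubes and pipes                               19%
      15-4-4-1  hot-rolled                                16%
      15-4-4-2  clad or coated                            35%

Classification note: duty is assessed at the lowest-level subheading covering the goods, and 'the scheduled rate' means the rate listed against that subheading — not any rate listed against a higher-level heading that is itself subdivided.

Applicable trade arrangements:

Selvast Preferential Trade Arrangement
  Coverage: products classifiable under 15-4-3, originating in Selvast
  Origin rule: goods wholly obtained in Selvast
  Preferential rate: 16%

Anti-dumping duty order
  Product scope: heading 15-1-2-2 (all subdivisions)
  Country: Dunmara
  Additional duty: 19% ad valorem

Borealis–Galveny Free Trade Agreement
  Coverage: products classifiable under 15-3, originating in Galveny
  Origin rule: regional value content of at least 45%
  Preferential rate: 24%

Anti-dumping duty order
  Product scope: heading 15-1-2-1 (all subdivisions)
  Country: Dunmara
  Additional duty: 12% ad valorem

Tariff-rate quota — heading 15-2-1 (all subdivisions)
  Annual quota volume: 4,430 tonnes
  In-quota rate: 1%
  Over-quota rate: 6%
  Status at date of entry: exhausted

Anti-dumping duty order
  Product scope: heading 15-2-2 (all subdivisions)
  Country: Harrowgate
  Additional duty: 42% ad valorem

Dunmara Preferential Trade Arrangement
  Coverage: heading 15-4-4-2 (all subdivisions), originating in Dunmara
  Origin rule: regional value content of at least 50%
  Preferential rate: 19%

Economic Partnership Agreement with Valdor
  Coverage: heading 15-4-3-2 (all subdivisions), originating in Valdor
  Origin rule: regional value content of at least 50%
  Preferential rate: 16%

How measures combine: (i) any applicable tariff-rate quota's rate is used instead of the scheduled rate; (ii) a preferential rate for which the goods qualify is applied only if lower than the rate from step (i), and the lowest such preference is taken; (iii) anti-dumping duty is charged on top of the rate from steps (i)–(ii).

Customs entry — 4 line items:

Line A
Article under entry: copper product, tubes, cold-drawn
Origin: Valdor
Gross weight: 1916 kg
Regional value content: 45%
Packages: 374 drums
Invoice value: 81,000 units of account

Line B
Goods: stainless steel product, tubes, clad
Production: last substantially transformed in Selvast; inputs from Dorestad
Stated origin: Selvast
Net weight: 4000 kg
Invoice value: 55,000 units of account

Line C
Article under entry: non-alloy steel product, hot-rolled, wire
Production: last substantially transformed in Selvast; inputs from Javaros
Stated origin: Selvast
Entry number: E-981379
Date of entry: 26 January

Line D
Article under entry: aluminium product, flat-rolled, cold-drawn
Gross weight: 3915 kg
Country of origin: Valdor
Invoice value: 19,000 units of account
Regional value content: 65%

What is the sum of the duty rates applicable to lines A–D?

75%

Line A: copper → 15-2; tubes → 15-2-2; cold-drawn → 15-2-2-2. Scheduled 3%. Valdor agreement on 15-4-3-2: 15-2-2-2 not covered. → 3%.
Line B: stainless steel → 15-3; tubes → 15-3-1; clad → 15-3-1-3. Scheduled 14%. Selvast agreement on 15-4-3: 15-3-1-3 not covered. → 14%.
Line C: non-alloy steel → 15-4; wire → 15-4-3; hot-rolled → 15-4-3-1. Scheduled 35%. Selvast agreement on 15-4-3: not wholly obtained. → 35%.
Line D: aluminium → 15-1; flat-rolled → 15-1-4; cold-drawn → 15-1-4-2. Scheduled 23%. Valdor agreement on 15-4-3-2: 15-1-4-2 not covered. → 23%.
Sum: 3% + 14% + 35% + 23% = 75%.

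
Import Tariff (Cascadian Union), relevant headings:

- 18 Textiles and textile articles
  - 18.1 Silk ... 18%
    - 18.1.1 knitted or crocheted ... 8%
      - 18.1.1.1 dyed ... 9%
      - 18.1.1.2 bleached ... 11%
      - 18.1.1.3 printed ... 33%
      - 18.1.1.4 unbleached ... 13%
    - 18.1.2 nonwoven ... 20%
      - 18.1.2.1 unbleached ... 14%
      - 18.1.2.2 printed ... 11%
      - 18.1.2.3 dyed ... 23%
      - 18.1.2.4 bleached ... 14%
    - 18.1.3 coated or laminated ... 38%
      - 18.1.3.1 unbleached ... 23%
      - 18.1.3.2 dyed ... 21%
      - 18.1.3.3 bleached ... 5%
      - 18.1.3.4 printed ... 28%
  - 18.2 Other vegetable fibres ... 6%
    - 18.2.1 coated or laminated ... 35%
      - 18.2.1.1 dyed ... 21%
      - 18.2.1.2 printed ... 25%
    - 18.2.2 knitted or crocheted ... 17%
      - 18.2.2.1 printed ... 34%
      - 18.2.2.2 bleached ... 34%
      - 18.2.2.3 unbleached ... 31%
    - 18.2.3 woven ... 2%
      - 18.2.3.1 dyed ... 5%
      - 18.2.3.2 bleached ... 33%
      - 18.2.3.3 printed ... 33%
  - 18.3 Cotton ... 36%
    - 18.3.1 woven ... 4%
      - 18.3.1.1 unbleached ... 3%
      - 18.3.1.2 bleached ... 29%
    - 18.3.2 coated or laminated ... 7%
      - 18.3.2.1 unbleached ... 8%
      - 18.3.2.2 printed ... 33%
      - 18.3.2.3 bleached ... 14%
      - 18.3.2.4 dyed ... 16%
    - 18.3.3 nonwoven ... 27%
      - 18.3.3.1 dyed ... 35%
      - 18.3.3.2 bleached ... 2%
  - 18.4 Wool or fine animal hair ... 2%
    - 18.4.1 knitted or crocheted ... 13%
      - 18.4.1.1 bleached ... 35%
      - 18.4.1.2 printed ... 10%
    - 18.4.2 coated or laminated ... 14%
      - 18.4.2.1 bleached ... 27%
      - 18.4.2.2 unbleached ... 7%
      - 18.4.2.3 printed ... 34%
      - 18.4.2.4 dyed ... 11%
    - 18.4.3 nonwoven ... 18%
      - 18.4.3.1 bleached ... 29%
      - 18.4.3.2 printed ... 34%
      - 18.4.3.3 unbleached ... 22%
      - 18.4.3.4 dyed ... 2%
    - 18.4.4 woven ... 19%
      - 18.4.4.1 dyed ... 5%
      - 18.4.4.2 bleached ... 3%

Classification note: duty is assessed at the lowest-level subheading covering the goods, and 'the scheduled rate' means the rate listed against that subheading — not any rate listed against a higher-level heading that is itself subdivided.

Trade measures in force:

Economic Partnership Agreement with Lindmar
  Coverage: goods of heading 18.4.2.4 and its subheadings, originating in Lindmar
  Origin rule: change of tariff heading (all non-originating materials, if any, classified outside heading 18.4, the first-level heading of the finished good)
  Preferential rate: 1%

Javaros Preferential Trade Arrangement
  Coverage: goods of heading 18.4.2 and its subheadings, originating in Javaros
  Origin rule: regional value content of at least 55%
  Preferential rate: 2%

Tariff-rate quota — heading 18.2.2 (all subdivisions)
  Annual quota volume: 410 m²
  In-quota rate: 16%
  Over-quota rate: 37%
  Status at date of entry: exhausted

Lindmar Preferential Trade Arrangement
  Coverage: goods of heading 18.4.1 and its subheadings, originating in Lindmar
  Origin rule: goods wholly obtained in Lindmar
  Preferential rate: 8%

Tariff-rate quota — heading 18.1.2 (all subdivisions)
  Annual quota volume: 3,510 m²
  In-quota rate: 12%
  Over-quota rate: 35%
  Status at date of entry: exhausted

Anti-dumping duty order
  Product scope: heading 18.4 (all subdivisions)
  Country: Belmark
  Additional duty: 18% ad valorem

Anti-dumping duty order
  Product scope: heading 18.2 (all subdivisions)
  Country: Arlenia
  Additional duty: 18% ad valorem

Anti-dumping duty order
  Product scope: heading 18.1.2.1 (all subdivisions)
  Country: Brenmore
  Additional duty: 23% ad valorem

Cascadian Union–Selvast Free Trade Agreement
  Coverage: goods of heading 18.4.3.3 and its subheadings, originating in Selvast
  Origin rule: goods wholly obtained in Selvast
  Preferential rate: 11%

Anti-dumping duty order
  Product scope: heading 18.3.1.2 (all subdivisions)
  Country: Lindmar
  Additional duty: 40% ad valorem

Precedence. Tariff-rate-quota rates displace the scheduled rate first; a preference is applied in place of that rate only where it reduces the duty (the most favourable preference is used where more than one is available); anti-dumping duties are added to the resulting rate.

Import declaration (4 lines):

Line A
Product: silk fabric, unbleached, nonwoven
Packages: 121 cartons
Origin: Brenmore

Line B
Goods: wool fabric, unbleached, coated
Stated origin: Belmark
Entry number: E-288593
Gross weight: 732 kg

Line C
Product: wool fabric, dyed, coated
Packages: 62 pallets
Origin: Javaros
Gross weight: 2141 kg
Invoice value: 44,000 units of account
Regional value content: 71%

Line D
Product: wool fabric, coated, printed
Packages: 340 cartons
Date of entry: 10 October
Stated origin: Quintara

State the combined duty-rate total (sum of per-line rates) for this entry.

119%

Line A: silk → 18.1; nonwoven → 18.1.2; unbleached → 18.1.2.1. Scheduled 14%. quota on 18.1.2 exhausted → over-quota 35%; anti-dumping (Brenmore, 18.1.2.1): +23%; total 35% + 23% = 58%. → 58%.
Line B: wool → 18.4; coated → 18.4.2; unbleached → 18.4.2.2. Scheduled 7%. anti-dumping (Belmark, 18.4): +18%; total 7% + 18% = 25%. → 25%.
Line C: wool → 18.4; coated → 18.4.2; dyed → 18.4.2.4. Scheduled 11%. Javaros agreement on 18.4.2: RVC ≥ 55% → 2% available; preferential 2%. → 2%.
Line D: wool → 18.4; coated → 18.4.2; printed → 18.4.2.3. Scheduled 34%. No special measure applies. → 34%.
Sum: 58% + 25% + 2% + 34% = 119%.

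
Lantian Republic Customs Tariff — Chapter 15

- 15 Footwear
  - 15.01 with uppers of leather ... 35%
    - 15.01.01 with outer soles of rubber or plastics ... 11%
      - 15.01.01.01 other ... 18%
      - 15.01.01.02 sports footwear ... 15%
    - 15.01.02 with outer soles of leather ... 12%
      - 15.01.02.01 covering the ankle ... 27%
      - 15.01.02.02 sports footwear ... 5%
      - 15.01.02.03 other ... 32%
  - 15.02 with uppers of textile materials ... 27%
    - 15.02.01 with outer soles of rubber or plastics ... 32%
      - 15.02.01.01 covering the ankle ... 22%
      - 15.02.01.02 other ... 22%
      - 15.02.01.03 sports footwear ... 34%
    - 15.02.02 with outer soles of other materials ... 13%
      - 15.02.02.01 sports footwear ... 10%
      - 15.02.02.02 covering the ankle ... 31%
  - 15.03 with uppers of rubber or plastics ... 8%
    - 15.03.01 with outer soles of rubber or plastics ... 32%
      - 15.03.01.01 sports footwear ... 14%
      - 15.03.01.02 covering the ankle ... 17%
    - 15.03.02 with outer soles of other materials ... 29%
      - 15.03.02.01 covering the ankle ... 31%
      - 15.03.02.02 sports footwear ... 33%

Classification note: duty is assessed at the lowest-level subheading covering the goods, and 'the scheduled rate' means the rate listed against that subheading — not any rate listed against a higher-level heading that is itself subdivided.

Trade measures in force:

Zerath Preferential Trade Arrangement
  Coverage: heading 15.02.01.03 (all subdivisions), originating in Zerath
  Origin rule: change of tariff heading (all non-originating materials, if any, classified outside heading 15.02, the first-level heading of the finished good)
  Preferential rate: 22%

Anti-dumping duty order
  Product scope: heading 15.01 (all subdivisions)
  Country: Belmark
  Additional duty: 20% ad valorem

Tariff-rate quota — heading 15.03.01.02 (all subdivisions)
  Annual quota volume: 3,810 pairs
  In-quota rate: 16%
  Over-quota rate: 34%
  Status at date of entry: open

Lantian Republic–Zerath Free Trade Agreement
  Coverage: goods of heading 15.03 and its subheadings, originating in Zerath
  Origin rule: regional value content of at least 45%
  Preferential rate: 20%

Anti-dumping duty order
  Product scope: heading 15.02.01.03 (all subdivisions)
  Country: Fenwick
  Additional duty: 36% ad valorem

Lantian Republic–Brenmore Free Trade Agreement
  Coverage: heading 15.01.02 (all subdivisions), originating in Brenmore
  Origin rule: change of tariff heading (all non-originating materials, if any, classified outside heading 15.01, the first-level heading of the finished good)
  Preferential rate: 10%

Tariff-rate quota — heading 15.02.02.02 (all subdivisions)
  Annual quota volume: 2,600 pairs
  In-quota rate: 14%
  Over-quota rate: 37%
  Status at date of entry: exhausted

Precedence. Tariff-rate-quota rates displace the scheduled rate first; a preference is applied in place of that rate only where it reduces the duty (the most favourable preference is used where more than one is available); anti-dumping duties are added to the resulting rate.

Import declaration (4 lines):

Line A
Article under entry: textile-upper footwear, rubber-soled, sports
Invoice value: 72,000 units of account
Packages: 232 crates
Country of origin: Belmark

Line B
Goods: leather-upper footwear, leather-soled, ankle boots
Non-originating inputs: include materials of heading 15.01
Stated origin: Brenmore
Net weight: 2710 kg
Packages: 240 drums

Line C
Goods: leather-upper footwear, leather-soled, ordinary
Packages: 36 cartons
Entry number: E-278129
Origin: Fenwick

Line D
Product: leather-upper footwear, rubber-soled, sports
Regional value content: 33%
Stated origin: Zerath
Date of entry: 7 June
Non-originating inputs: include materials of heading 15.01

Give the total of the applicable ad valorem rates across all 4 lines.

Line A: textile-upper → 15.02; rubber-soled → 15.02.01; sports → 15.02.01.03. Scheduled 34%. No special measure applies. → 34%.
Line B: leather-upper → 15.01; leather-soled → 15.01.02; ankle boots → 15.01.02.01. Scheduled 27%. Brenmore agreement on 15.01.02: CTH not met. → 27%.
Line C: leather-upper → 15.01; leather-soled → 15.01.02; ordinary → 15.01.02.03. Scheduled 32%. No special measure applies. → 32%.
Line D: leather-upper → 15.01; rubber-soled → 15.01.01; sports → 15.01.01.02. Scheduled 15%. Zerath agreement on 15.02.01.03: 15.01.01.02 not covered; Zerath agreement on 15.03: 15.01.01.02 not covered. → 15%.
Sum: 34% + 27% + 32% + 15% = 108%.

108%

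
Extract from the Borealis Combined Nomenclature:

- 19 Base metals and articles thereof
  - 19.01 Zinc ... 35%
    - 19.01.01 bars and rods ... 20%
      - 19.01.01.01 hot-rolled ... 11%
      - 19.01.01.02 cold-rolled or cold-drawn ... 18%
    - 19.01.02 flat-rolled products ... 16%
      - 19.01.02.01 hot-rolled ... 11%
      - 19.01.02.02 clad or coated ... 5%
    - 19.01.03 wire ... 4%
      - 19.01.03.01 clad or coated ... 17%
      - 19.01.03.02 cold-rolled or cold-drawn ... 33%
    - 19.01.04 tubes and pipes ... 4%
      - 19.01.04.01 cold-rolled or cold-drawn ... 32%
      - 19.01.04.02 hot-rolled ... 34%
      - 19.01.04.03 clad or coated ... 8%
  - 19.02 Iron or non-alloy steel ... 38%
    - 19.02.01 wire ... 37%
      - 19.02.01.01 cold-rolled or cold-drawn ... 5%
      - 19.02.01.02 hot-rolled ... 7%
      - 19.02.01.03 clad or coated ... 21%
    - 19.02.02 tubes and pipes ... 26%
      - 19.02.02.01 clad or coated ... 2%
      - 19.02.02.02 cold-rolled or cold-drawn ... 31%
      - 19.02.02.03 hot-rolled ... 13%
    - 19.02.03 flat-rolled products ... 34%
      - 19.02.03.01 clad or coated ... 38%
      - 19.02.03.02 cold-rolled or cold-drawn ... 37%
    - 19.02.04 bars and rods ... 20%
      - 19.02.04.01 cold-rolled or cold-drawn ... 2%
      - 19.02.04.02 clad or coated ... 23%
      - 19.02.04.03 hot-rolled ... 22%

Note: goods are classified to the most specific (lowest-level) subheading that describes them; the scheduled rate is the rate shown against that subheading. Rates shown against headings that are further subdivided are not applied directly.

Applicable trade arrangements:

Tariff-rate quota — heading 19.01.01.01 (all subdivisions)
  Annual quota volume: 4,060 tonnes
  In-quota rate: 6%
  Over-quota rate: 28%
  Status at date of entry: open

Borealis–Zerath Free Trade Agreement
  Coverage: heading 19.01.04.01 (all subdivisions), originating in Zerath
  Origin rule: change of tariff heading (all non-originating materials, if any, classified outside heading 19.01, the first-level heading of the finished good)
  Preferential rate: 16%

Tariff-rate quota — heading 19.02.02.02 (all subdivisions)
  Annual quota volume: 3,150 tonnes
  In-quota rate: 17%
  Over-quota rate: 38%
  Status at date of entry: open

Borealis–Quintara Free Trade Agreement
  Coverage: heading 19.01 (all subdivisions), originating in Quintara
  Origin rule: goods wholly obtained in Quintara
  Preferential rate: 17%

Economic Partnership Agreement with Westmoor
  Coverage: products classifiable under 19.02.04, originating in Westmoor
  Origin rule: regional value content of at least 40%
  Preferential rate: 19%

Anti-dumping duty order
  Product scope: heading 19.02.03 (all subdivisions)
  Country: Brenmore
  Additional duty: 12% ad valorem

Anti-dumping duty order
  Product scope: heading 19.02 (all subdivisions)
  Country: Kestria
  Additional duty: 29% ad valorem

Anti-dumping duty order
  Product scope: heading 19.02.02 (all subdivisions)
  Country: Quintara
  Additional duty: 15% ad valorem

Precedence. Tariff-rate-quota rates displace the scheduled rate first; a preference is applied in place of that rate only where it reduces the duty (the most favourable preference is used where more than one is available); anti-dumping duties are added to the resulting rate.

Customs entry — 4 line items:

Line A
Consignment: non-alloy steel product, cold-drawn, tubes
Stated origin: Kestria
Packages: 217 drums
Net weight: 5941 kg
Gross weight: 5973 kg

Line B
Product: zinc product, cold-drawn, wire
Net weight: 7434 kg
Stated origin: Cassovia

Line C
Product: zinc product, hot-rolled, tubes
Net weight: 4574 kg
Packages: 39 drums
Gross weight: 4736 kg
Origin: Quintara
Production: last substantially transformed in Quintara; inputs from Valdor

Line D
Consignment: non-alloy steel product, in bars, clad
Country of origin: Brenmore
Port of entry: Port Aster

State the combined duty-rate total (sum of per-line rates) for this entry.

Line A: non-alloy steel → 19.02; tubes → 19.02.02; cold-drawn → 19.02.02.02. Scheduled 31%. quota on 19.02.02.02 open → in-quota 17%; anti-dumping (Kestria, 19.02): +29%; total 17% + 29% = 46%. → 46%.
Line B: zinc → 19.01; wire → 19.01.03; cold-drawn → 19.01.03.02. Scheduled 33%. No special measure applies. → 33%.
Line C: zinc → 19.01; tubes → 19.01.04; hot-rolled → 19.01.04.02. Scheduled 34%. Quintara agreement on 19.01: not wholly obtained. → 34%.
Line D: non-alloy steel → 19.02; in bars → 19.02.04; clad → 19.02.04.02. Scheduled 23%. No special measure applies. → 23%.
Sum: 46% + 33% + 34% + 23% = 136%.

136%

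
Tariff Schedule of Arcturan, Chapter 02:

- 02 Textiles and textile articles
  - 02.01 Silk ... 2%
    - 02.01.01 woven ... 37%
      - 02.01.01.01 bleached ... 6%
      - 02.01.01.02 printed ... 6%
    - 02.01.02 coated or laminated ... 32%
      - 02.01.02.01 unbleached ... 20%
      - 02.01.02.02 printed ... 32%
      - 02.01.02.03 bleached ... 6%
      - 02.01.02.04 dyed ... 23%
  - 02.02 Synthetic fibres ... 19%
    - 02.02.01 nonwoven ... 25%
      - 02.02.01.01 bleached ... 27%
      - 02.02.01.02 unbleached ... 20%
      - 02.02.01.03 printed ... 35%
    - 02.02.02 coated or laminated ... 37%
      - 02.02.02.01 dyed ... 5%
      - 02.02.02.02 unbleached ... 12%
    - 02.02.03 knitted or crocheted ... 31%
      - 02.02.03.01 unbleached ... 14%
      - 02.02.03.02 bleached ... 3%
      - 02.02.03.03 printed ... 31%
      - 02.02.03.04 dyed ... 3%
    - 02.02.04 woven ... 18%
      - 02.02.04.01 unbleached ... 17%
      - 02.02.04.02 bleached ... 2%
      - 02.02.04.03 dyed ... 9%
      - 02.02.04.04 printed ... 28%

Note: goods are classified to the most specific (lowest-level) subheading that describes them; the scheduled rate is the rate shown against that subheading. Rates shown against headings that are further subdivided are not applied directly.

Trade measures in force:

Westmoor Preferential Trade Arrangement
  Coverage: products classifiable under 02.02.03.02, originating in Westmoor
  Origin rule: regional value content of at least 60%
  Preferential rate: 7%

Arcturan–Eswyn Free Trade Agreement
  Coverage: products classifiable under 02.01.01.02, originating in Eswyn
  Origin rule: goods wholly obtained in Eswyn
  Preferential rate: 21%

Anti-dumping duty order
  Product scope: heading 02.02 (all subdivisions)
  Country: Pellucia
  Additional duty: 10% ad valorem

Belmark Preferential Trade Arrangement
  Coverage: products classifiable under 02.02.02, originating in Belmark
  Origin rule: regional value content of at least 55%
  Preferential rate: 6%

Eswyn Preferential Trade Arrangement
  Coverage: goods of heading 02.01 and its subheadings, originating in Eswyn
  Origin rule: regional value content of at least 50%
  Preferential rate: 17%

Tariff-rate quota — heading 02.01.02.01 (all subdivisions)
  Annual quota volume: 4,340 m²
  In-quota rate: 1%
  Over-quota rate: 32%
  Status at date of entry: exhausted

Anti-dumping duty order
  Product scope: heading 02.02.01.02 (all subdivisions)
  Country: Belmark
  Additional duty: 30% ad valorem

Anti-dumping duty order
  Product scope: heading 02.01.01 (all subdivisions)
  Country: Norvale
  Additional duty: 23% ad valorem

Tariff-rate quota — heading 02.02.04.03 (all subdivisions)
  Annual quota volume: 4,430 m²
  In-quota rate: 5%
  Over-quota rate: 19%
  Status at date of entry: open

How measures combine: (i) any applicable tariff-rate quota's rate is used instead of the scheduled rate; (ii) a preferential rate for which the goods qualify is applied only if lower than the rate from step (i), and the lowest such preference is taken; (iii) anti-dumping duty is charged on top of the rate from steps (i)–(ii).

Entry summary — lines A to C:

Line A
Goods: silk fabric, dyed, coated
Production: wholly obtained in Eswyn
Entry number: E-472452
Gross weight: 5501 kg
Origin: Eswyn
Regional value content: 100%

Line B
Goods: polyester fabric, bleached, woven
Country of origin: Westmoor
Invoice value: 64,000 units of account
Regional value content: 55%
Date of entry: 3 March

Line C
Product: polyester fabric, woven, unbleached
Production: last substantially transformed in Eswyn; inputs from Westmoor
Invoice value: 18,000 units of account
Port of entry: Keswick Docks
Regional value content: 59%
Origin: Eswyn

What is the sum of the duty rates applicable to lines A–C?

Line A: silk → 02.01; coated → 02.01.02; dyed → 02.01.02.04. Scheduled 23%. Eswyn agreement on 02.01.01.02: 02.01.02.04 not covered; Eswyn agreement on 02.01: RVC ≥ 50% → 17% available; preferential 17%. → 17%.
Line B: polyester → 02.02; woven → 02.02.04; bleached → 02.02.04.02. Scheduled 2%. Westmoor agreement on 02.02.03.02: 02.02.04.02 not covered. → 2%.
Line C: polyester → 02.02; woven → 02.02.04; unbleached → 02.02.04.01. Scheduled 17%. Eswyn agreement on 02.01.01.02: 02.02.04.01 not covered; Eswyn agreement on 02.01: 02.02.04.01 not covered. → 17%.
Sum: 17% + 2% + 17% = 36%.

36%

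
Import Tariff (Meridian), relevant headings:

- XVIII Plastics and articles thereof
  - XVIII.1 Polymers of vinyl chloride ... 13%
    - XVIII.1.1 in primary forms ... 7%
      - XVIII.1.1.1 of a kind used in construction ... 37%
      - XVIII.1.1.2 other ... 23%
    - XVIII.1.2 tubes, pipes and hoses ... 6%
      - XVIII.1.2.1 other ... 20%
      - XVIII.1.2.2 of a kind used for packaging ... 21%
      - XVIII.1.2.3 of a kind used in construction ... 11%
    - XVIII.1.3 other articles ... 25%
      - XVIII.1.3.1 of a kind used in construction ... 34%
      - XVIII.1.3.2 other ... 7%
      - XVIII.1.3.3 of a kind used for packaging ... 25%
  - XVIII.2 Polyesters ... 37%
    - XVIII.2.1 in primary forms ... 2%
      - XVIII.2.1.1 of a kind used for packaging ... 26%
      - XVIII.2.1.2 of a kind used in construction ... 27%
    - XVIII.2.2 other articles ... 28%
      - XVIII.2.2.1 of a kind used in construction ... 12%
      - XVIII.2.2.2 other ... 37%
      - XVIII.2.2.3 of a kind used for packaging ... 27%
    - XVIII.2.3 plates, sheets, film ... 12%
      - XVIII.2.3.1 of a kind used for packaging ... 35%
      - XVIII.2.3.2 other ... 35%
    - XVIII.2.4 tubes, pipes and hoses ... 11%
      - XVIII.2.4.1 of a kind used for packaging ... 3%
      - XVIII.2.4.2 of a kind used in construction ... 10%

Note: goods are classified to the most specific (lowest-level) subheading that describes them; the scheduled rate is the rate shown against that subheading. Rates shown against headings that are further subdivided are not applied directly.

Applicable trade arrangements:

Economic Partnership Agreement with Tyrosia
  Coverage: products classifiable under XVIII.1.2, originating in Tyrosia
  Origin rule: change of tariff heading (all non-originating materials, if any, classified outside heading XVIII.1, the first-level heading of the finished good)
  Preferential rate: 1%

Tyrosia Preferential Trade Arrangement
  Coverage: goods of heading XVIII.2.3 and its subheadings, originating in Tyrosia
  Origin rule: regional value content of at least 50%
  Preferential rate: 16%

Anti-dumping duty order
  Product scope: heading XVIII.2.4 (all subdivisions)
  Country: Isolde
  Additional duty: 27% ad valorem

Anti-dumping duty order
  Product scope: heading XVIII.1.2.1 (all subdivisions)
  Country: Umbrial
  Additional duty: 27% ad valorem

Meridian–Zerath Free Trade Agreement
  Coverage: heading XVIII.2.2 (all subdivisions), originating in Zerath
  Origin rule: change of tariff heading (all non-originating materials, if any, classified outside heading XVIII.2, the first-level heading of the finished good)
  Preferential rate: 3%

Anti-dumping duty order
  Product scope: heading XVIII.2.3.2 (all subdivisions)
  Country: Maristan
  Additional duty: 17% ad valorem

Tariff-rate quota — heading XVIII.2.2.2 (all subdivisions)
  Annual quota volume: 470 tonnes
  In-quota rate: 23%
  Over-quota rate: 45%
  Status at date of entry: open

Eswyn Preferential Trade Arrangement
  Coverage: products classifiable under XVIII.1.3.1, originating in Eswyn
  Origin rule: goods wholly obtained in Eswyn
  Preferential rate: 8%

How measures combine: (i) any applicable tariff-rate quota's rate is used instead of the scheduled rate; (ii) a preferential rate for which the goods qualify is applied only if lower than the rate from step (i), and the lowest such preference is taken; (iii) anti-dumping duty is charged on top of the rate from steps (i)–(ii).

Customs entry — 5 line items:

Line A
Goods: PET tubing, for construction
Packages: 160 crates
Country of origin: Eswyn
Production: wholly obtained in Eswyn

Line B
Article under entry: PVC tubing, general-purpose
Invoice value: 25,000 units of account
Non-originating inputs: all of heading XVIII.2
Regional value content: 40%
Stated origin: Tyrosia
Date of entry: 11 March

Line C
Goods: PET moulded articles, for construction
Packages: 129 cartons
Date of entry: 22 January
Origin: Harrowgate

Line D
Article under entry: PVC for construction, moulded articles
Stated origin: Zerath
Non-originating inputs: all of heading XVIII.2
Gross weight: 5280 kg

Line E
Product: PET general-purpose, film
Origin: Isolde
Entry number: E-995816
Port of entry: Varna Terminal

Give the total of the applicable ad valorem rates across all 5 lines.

92%

Line A: PET → XVIII.2; tubing → XVIII.2.4; for construction → XVIII.2.4.2. Scheduled 10%. Eswyn agreement on XVIII.1.3.1: XVIII.2.4.2 not covered. → 10%.
Line B: PVC → XVIII.1; tubing → XVIII.1.2; general-purpose → XVIII.1.2.1. Scheduled 20%. Tyrosia agreement on XVIII.1.2: CTH met → 1% available; Tyrosia agreement on XVIII.2.3: XVIII.1.2.1 not covered; preferential 1%. → 1%.
Line C: PET → XVIII.2; moulded articles → XVIII.2.2; for construction → XVIII.2.2.1. Scheduled 12%. No special measure applies. → 12%.
Line D: PVC → XVIII.1; moulded articles → XVIII.1.3; for construction → XVIII.1.3.1. Scheduled 34%. Zerath agreement on XVIII.2.2: XVIII.1.3.1 not covered. → 34%.
Line E: PET → XVIII.2; film → XVIII.2.3; general-purpose → XVIII.2.3.2. Scheduled 35%. No special measure applies. → 35%.
Sum: 10% + 1% + 12% + 34% + 35% = 92%.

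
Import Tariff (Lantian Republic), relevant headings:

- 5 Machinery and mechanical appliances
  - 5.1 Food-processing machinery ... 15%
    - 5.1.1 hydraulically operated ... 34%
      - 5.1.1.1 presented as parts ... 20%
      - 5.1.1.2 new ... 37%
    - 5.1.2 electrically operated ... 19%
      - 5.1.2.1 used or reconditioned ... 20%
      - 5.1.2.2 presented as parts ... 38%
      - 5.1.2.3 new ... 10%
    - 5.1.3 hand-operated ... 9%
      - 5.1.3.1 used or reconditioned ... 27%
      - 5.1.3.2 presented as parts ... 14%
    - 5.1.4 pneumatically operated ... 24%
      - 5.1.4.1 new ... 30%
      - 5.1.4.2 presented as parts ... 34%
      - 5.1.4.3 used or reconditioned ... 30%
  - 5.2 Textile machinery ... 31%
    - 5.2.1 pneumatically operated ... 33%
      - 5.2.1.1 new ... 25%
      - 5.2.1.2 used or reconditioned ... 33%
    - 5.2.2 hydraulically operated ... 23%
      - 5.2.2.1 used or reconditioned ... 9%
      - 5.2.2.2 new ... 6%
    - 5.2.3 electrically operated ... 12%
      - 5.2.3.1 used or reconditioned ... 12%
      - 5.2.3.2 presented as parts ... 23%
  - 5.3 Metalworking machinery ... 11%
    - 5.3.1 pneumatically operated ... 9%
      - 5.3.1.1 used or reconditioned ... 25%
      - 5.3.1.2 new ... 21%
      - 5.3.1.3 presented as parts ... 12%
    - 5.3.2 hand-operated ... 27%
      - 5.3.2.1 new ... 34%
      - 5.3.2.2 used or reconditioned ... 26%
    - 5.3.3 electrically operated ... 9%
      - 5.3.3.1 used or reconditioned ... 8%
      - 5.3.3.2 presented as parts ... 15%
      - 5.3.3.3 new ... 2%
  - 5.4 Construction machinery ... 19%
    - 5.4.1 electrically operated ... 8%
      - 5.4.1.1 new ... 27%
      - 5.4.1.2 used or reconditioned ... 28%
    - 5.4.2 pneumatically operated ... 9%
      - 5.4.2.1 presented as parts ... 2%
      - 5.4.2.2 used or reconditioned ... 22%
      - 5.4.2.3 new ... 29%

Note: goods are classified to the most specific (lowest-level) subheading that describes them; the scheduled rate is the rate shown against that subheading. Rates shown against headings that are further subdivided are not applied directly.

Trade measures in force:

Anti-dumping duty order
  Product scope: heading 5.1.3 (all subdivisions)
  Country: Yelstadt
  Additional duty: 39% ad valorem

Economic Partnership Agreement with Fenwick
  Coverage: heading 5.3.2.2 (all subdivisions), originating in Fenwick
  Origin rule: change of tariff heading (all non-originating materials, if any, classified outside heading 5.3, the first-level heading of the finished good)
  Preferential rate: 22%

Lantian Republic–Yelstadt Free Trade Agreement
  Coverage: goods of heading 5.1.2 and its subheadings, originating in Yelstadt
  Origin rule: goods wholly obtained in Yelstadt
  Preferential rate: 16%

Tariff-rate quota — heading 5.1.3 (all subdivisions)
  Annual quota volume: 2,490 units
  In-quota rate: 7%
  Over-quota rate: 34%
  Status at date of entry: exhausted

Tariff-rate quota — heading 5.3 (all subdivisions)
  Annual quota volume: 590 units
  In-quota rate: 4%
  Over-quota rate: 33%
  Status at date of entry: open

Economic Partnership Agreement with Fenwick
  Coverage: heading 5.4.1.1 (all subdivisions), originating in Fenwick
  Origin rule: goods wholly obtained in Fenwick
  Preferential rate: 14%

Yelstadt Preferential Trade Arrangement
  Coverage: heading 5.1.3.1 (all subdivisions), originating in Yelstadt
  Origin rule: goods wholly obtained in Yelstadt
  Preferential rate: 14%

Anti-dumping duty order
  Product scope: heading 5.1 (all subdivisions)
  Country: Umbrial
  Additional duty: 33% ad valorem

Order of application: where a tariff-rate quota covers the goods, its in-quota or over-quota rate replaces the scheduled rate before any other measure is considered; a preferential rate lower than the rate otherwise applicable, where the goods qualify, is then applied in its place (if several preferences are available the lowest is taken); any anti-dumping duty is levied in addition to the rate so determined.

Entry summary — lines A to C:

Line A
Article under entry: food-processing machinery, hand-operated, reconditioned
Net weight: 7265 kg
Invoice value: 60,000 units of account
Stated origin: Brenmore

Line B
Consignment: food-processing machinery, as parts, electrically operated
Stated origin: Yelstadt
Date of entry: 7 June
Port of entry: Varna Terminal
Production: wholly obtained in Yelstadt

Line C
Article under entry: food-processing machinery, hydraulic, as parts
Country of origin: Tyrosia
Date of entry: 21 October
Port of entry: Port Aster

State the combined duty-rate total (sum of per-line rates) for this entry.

70%

Line A: food-processing → 5.1; hand-operated → 5.1.3; reconditioned → 5.1.3.1. Scheduled 27%. quota on 5.1.3 exhausted → over-quota 34%. → 34%.
Line B: food-processing → 5.1; electrically operated → 5.1.2; as parts → 5.1.2.2. Scheduled 38%. Yelstadt agreement on 5.1.2: wholly obtained → 16% available; Yelstadt agreement on 5.1.3.1: 5.1.2.2 not covered; preferential 16%. → 16%.
Line C: food-processing → 5.1; hydraulic → 5.1.1; as parts → 5.1.1.1. Scheduled 20%. No special measure applies. → 20%.
Sum: 34% + 16% + 20% = 70%.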